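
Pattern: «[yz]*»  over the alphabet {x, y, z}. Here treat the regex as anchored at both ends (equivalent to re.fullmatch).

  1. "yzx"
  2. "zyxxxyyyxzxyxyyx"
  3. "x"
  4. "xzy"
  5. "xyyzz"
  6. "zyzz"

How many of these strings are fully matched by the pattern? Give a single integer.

1

1 → no match
2 → no match
3 → no match
4 → no match
5 → no match
6 → match
Total matched: 1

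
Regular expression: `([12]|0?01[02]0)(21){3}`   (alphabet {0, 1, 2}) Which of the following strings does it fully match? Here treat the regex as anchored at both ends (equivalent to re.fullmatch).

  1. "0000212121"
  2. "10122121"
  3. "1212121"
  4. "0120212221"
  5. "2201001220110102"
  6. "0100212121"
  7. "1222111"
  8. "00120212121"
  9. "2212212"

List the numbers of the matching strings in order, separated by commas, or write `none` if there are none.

3, 6, 8

1. "0000212121" → no match
2. "10122121" → no match
3. "1212121" → match
4. "0120212221" → no match
5 → no match — must end with "21"
6. "0100212121" → match
7. "1222111" → no match — must end with "21"
8. "00120212121" → match
9. "2212212" → no match — must end with "21"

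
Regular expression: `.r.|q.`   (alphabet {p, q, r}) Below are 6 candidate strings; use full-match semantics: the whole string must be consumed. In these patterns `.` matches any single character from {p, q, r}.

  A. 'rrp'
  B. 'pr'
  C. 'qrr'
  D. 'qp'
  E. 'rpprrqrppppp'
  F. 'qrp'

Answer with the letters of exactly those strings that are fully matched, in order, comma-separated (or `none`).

A, C, D, F

A → match
B → no match
C → match
D → match
E → no match
F → match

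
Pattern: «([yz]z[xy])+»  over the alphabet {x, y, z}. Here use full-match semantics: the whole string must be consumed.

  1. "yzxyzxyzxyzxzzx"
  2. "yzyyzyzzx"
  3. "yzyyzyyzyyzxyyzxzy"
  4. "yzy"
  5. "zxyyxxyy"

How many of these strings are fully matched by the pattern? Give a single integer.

3

1 → match
2. "yzyyzyzzx" → match
3 → no match
4. "yzy" → match
5. "zxyyxxyy" → no match
Total matched: 3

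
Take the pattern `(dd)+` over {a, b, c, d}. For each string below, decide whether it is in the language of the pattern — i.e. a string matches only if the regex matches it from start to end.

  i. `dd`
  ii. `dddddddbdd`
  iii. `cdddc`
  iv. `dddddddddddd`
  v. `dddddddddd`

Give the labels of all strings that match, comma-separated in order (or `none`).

i. `dd` → match
ii. `dddddddbdd` → no match
iii. `cdddc` → no match — must start with `dd`
iv. `dddddddddddd` → match
v. `dddddddddd` → match

i, iv, v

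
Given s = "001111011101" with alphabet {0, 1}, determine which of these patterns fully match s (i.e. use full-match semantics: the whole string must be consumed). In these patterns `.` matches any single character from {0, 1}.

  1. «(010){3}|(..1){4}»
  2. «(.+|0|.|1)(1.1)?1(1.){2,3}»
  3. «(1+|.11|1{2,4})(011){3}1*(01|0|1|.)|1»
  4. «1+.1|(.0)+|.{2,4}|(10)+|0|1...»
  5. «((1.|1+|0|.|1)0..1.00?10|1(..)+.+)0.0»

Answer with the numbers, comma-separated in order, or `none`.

1

1 → match
2 → no match
3 → no match
4 → no match
5 → no match — must end with "0"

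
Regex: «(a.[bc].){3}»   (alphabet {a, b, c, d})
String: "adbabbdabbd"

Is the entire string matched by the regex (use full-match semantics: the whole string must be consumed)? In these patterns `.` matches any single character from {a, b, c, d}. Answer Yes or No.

No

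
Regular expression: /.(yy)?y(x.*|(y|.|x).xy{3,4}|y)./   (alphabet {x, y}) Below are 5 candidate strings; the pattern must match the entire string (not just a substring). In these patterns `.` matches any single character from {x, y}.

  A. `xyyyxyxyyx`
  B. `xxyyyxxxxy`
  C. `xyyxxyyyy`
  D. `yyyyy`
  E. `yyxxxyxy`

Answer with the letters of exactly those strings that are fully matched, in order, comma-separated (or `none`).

A, C, E

A → match
B → no match
C → match
D → no match
E → match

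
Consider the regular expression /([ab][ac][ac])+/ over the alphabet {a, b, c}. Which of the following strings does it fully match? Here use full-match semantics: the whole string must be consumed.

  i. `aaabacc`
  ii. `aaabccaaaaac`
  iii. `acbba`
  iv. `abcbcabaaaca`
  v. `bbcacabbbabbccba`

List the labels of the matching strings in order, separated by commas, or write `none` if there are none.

ii

i. `aaabacc` → no match
ii. `aaabccaaaaac` → match
iii. `acbba` → no match
iv. `abcbcabaaaca` → no match
v → no match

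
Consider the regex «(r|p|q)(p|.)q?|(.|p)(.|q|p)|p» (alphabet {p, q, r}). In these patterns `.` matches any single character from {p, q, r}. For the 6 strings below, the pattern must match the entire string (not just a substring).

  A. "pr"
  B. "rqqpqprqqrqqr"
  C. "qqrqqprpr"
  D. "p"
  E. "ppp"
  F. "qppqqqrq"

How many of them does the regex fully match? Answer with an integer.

2

A → match
B → no match
C → no match
D → match
E → no match
F → no match
Total matched: 2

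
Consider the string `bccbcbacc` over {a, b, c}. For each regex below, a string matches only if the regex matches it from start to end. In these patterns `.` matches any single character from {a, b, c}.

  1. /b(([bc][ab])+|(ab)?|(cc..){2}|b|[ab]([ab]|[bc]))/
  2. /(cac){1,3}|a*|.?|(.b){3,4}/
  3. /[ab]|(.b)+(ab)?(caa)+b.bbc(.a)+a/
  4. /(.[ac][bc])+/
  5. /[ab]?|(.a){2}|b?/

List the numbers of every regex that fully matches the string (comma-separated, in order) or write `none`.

4

1 → no match
2 → no match
3 → no match
4 → match
5 → no match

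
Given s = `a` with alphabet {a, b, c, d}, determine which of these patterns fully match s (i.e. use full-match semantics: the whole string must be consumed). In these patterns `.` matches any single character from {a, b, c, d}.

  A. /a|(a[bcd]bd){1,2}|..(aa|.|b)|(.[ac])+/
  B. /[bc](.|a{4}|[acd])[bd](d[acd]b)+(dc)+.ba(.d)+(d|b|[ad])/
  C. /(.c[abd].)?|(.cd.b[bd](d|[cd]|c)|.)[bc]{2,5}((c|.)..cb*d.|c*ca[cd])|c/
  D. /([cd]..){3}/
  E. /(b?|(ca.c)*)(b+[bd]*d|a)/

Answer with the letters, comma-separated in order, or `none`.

A → match
B → no match
C → no match
D → no match
E → match

A, E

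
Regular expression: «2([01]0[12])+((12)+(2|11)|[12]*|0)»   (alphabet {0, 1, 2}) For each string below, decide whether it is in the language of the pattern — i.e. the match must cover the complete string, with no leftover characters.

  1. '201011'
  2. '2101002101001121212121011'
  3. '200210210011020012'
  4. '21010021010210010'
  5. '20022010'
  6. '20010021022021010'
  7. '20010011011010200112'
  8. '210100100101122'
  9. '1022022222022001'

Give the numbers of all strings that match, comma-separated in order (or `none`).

none

1. '201011' → no match
2 → no match
3 → no match
4 → no match
5. '20022010' → no match
6 → no match
7 → no match
8 → no match
9 → no match — must start with '2'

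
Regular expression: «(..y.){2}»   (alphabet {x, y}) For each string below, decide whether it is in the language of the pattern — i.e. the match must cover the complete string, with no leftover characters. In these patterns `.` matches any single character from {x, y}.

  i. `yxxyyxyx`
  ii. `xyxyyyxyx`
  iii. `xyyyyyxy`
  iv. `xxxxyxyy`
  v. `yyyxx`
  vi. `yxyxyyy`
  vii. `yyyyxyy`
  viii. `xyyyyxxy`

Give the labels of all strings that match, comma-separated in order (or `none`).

i → no match
ii → no match
iii → no match
iv → no match
v → no match
vi → no match
vii → no match
viii → no match

none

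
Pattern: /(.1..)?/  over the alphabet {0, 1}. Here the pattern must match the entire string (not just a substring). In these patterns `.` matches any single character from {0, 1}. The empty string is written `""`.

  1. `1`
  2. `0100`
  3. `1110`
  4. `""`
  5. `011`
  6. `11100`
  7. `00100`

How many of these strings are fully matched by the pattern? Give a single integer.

3

1 → no match
2 → match
3 → match
4 → match
5 → no match
6 → no match
7 → no match
Total matched: 3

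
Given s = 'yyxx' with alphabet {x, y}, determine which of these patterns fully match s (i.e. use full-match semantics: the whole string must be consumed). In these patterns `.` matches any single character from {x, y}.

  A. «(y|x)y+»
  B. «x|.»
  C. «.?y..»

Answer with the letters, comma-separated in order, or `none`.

A → no match — must end with 'y'
B → no match
C → match

C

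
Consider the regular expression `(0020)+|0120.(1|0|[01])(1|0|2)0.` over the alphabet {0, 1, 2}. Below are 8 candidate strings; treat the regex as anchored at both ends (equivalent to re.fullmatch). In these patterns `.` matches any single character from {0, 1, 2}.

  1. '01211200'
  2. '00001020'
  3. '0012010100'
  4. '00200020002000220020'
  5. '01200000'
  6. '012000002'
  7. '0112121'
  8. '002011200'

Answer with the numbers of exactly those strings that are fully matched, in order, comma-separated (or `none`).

1. '01211200' → no match
2. '00001020' → no match
3. '0012010100' → no match
4 → no match
5. '01200000' → no match
6. '012000002' → match
7. '0112121' → no match
8. '002011200' → no match

6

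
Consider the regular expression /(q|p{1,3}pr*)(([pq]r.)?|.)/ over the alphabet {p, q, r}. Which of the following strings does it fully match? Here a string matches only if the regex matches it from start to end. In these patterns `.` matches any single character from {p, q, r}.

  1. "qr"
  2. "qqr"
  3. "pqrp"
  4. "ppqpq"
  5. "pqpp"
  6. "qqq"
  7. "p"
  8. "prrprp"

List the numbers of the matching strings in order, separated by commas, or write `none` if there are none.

1

1 → match
2 → no match
3 → no match
4 → no match
5 → no match
6 → no match
7 → no match
8 → no match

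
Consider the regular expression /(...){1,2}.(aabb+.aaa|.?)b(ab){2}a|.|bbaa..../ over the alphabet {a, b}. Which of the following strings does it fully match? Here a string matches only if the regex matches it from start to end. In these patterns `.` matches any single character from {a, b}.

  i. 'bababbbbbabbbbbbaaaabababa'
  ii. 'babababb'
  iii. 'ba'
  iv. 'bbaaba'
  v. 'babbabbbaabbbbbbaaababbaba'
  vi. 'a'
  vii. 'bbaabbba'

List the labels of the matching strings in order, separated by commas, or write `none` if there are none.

vi, vii

i → no match
ii. 'babababb' → no match
iii. 'ba' → no match
iv. 'bbaaba' → no match
v → no match
vi. 'a' → match
vii. 'bbaabbba' → match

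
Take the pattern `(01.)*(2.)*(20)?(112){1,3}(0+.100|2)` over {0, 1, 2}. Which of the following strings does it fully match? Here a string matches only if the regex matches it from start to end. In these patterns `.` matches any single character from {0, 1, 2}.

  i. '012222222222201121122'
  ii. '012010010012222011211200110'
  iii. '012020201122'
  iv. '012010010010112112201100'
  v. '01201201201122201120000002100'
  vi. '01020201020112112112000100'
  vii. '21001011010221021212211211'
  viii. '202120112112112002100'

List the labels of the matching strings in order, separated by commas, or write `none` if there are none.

v, viii

i → no match
ii → no match
iii → no match
iv → no match
v → match
vi → no match
vii → no match
viii → match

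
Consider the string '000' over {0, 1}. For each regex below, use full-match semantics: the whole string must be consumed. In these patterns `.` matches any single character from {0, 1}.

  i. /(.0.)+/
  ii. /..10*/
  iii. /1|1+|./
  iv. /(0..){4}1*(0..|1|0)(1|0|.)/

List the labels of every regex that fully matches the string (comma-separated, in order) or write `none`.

i

i → match
ii → no match
iii → no match
iv → no match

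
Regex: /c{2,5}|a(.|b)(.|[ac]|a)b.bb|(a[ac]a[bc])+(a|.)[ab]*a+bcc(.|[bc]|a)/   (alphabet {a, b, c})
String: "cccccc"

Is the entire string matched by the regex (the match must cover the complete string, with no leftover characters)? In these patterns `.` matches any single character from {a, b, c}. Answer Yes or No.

No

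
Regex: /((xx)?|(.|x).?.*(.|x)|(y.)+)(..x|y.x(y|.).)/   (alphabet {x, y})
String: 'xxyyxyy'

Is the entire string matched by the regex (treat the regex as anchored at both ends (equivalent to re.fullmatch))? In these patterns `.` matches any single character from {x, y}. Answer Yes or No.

Yes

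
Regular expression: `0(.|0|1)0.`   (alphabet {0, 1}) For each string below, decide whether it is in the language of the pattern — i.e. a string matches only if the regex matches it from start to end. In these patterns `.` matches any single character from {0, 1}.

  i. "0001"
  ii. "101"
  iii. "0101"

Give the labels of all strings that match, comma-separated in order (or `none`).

i, iii

i → match
ii → no match — must start with "0"
iii → match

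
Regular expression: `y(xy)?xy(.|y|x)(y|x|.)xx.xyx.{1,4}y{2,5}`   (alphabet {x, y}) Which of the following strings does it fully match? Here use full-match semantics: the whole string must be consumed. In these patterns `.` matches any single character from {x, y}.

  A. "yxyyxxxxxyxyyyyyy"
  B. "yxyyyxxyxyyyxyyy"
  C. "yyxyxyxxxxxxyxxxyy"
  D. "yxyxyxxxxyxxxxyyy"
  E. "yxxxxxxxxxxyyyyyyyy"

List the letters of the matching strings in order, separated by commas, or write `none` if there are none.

A, D

A → match
B → no match
C → no match
D → match
E → no match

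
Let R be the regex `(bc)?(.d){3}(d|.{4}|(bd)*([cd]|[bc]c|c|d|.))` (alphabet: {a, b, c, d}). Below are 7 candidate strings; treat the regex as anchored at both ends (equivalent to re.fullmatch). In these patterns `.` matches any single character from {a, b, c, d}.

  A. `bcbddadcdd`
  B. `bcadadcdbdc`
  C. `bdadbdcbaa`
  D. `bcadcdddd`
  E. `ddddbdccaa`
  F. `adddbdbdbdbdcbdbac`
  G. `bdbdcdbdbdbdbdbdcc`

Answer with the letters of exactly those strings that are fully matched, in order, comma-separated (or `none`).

B, C, D, E, G

A → no match
B → match
C → match
D → match
E → match
F → no match
G → match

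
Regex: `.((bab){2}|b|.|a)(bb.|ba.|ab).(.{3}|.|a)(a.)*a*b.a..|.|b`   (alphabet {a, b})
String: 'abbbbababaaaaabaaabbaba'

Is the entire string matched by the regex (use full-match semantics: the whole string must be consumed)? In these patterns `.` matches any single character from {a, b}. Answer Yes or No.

Yes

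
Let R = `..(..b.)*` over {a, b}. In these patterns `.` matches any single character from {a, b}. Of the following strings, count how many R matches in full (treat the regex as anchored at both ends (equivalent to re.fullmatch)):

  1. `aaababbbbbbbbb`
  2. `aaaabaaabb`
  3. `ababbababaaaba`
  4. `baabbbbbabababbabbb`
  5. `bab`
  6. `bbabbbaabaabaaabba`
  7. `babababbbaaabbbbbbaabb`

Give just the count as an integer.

3

1 → no match
2 → match
3 → match
4 → no match
5 → no match
6 → no match
7 → match
Total matched: 3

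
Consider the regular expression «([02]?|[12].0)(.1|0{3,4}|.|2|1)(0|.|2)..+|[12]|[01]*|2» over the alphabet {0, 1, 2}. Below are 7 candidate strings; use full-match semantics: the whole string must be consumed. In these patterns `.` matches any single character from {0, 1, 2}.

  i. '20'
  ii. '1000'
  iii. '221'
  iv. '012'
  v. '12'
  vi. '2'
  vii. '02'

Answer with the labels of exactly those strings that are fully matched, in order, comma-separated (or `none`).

ii, vi

i. '20' → no match
ii. '1000' → match
iii. '221' → no match
iv. '012' → no match
v. '12' → no match
vi. '2' → match
vii. '02' → no match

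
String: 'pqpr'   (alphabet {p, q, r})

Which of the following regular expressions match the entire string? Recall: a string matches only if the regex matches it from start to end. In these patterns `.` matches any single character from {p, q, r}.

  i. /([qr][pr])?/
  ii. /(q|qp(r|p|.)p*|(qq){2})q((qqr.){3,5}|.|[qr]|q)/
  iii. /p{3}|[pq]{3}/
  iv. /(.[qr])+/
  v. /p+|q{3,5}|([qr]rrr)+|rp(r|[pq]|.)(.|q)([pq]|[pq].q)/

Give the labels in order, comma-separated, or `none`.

iv

i → no match
ii → no match
iii → no match
iv → match
v → no match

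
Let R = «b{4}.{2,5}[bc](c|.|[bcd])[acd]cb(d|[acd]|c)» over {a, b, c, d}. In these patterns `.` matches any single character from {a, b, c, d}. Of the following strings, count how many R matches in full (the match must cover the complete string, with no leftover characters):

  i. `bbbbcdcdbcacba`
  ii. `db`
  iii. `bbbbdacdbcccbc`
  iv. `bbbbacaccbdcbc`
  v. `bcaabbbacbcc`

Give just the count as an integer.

3

i → match
ii → no match — must start with `b`
iii → match
iv → match
v → no match
Total matched: 3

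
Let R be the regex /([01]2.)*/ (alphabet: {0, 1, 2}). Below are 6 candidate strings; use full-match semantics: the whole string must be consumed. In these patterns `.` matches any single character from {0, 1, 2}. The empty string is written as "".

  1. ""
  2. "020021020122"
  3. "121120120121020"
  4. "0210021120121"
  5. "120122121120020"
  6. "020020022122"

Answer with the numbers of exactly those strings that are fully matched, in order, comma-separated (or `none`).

1. "" → match
2. "020021020122" → match
3 → match
4 → no match
5 → match
6. "020020022122" → match

1, 2, 3, 5, 6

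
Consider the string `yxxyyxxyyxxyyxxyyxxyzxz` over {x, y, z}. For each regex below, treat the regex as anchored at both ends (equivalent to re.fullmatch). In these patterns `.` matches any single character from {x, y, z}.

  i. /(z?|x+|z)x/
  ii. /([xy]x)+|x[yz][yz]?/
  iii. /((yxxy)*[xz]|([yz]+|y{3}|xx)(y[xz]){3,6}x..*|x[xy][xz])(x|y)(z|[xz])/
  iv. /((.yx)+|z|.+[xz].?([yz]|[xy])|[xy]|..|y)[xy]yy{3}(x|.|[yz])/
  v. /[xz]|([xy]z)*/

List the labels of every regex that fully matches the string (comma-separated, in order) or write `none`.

i → no match — must end with `x`
ii → no match
iii → match
iv → no match
v → no match

iii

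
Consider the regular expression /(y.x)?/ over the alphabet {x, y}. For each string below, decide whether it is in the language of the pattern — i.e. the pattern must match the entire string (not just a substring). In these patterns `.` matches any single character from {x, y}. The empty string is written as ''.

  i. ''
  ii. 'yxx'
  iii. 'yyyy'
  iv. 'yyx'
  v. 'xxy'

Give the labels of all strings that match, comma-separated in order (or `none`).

i, ii, iv

i → match
ii → match
iii → no match
iv → match
v → no match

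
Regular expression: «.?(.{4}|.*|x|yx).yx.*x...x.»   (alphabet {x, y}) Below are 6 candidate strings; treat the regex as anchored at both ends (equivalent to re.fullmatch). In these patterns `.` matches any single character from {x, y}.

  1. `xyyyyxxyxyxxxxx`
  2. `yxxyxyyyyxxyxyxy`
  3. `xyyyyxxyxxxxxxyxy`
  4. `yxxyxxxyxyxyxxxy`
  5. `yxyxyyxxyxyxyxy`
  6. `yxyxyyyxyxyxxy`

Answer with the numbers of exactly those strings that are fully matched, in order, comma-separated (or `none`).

2, 3, 4, 5

1 → no match
2 → match
3 → match
4 → match
5 → match
6 → no match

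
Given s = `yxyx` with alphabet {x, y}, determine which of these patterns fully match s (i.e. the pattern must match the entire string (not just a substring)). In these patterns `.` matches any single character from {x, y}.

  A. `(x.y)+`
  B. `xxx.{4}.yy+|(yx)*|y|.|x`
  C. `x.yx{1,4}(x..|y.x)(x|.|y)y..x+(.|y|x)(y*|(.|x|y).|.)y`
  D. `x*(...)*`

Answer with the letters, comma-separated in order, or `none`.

B

A → no match — must start with `x`
B → match
C → no match — must start with `x`
D → no match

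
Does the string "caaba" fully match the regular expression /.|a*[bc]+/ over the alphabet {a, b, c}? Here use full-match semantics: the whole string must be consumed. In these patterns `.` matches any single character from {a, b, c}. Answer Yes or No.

No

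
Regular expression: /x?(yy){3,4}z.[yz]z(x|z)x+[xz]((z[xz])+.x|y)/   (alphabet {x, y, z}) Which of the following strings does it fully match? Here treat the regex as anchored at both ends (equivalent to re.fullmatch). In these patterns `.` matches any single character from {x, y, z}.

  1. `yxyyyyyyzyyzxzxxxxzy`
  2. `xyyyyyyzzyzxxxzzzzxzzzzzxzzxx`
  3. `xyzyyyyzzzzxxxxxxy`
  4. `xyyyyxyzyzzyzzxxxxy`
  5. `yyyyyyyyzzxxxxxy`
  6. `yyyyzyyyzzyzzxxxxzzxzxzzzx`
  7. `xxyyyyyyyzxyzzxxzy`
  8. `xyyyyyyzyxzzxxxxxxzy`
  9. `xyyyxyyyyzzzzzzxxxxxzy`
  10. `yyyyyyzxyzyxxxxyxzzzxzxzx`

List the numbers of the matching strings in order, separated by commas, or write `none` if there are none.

2

1 → no match
2 → match
3 → no match
4 → no match
5 → no match
6 → no match
7 → no match
8 → no match
9 → no match
10 → no match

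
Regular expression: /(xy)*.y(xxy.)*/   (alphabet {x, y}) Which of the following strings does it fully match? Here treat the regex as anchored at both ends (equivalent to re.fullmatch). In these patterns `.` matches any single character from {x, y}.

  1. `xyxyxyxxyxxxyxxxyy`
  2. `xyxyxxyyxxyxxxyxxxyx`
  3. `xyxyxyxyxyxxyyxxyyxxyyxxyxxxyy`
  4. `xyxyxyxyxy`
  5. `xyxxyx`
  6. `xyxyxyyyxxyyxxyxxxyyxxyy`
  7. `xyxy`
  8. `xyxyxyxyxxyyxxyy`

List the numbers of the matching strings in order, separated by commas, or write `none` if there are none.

1, 2, 3, 4, 5, 6, 7, 8

1 → match
2 → match
3 → match
4 → match
5 → match
6 → match
7 → match
8 → match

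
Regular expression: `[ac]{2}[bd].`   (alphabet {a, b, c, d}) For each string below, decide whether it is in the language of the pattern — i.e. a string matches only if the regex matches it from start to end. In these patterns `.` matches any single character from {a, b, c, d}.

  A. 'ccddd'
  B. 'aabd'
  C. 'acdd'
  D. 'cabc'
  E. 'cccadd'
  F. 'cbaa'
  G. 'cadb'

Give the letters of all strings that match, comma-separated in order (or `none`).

B, C, D, G

A → no match
B → match
C → match
D → match
E → no match
F → no match
G → match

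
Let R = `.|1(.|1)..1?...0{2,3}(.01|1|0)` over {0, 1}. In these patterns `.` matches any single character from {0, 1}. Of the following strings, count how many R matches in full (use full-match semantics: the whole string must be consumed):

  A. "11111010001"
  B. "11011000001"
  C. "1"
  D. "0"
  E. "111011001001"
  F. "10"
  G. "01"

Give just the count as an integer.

A → match
B → match
C → match
D → match
E → no match
F → no match
G → no match
Total matched: 4

4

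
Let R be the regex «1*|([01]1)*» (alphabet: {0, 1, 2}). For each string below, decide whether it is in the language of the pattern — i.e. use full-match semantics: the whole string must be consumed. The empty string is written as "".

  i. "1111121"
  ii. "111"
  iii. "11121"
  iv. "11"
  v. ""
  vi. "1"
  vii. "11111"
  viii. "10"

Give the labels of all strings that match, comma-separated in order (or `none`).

ii, iv, v, vi, vii

i → no match
ii → match
iii → no match
iv → match
v → match
vi → match
vii → match
viii → no match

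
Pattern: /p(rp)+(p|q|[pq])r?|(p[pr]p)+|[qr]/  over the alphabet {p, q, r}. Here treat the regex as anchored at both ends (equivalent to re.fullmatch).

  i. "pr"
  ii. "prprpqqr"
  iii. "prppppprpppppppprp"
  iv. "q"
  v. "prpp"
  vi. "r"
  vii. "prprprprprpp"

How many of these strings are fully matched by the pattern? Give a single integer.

5

i. "pr" → no match
ii. "prprpqqr" → no match
iii → match
iv. "q" → match
v. "prpp" → match
vi. "r" → match
vii. "prprprprprpp" → match
Total matched: 5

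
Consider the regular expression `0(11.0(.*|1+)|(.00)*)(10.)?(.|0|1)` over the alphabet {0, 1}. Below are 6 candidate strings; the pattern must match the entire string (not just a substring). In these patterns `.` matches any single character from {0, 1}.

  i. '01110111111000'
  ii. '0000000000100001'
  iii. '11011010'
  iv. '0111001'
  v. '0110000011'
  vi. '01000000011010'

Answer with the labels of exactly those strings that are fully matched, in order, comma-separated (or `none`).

i, iv, v

i → match
ii → no match
iii. '11011010' → no match — must start with '0'
iv. '0111001' → match
v. '0110000011' → match
vi → no match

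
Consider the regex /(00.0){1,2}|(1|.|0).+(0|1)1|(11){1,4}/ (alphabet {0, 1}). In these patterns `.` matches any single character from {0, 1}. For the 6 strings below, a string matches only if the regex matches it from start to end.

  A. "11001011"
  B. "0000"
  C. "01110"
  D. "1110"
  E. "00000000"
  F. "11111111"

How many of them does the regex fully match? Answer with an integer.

A → match
B → match
C → no match
D → no match
E → match
F → match
Total matched: 4

4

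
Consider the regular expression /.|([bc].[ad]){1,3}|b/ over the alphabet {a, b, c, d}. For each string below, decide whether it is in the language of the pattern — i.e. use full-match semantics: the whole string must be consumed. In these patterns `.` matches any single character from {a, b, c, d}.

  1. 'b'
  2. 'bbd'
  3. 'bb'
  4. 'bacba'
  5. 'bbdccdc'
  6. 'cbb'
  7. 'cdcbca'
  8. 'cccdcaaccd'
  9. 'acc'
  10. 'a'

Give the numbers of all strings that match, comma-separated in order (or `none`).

1 → match
2 → match
3 → no match
4 → no match
5 → no match
6 → no match
7 → no match
8 → no match
9 → no match
10 → match

1, 2, 10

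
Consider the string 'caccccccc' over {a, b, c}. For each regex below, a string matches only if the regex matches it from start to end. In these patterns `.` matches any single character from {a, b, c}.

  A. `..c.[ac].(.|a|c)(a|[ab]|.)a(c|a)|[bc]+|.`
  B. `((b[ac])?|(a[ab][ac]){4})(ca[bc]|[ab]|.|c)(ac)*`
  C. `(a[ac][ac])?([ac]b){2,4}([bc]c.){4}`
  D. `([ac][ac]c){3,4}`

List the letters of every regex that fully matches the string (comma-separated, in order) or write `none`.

D

A → no match
B → no match
C → no match
D → match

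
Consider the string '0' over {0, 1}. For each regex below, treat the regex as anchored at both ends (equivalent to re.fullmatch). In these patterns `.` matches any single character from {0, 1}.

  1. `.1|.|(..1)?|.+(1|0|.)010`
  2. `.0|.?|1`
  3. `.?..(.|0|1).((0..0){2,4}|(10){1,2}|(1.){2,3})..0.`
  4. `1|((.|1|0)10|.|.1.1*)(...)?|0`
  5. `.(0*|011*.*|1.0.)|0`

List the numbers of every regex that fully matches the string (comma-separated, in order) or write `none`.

1 → match
2 → match
3 → no match
4 → match
5 → match

1, 2, 4, 5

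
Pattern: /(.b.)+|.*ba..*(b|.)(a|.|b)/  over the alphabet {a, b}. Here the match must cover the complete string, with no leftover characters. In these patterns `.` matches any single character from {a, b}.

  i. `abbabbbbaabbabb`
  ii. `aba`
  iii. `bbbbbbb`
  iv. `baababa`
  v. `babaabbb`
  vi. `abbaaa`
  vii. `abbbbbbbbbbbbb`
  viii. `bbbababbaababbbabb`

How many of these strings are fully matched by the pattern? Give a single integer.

i → match
ii → match
iii → no match
iv → match
v → match
vi → no match
vii → no match
viii → match
Total matched: 5

5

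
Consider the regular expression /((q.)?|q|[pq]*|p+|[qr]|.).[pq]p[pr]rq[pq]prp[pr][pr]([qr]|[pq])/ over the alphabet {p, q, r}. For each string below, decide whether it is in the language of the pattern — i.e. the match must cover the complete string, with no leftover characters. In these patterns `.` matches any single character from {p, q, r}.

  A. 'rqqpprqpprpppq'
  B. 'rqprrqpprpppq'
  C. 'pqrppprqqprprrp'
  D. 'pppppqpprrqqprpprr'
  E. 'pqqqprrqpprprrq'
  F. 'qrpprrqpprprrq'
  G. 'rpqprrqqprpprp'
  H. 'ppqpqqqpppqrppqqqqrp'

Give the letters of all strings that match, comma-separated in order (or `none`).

A → match
B → match
C → match
D → match
E → match
F → match
G → match
H → no match

A, B, C, D, E, F, G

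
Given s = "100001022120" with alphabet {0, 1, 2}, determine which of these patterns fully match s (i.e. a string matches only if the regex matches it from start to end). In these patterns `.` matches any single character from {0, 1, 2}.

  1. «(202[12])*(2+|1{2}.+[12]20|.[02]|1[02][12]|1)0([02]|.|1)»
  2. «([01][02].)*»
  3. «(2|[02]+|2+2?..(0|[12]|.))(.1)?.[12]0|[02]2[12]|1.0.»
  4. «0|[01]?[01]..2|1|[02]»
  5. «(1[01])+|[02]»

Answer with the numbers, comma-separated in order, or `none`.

1 → no match
2 → match
3 → no match
4 → no match
5 → no match

2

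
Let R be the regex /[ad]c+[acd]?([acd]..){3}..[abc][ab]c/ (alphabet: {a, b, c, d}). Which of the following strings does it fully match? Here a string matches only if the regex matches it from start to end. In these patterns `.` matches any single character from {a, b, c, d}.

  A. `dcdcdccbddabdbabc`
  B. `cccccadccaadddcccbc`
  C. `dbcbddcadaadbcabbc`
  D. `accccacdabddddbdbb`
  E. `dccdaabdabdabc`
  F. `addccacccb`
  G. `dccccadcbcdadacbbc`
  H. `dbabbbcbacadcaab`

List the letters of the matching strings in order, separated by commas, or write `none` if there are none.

A, G

A → match
B → no match
C → no match
D → no match — must end with `c`
E → no match
F → no match — must end with `c`
G → match
H → no match — must end with `c`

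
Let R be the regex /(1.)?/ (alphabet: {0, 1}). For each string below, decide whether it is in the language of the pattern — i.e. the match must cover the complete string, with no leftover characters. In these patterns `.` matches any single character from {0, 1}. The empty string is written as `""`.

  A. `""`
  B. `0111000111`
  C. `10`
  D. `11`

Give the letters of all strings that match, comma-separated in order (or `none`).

A → match
B → no match
C → match
D → match

A, C, D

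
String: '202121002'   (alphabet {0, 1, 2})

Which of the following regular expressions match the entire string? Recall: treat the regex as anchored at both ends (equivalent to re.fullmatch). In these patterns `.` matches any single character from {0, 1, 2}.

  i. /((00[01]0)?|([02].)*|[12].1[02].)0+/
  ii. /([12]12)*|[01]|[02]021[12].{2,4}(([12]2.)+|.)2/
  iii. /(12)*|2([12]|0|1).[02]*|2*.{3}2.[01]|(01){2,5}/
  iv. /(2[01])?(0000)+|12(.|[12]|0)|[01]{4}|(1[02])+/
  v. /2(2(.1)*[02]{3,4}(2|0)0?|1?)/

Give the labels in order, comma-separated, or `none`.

ii

i → no match — must end with '0'
ii → match
iii → no match
iv → no match
v → no match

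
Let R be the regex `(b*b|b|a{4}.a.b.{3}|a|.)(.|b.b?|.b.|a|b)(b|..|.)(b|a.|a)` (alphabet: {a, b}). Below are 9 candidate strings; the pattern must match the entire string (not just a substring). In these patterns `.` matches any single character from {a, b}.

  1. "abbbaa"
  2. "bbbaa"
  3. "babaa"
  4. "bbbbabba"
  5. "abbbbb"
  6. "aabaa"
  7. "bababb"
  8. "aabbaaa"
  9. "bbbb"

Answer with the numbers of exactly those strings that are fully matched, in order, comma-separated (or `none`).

1, 2, 3, 4, 5, 6, 7, 8, 9

1 → match
2 → match
3 → match
4 → match
5 → match
6 → match
7 → match
8 → match
9 → match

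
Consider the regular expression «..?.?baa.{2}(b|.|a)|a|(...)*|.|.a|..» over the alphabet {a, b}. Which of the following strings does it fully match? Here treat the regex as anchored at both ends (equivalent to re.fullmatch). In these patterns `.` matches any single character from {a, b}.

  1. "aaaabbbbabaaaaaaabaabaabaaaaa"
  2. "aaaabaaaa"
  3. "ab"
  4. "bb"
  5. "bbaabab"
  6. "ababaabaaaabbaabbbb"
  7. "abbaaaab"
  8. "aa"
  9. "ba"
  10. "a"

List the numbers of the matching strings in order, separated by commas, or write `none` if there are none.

2, 3, 4, 5, 7, 8, 9, 10

1 → no match
2 → match
3 → match
4 → match
5 → match
6 → no match
7 → match
8 → match
9 → match
10 → match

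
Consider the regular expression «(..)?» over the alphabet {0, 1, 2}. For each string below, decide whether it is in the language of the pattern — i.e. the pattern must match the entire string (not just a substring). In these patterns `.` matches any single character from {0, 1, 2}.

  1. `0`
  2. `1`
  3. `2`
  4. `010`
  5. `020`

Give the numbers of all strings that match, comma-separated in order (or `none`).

none

1. `0` → no match
2. `1` → no match
3. `2` → no match
4. `010` → no match
5. `020` → no match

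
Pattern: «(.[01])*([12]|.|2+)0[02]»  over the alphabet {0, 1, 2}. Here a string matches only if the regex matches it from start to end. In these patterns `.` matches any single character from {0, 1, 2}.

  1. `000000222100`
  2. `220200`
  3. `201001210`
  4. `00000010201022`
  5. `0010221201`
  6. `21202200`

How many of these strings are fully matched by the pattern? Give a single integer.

1

1 → no match
2 → no match
3 → no match
4 → no match
5 → no match
6 → match
Total matched: 1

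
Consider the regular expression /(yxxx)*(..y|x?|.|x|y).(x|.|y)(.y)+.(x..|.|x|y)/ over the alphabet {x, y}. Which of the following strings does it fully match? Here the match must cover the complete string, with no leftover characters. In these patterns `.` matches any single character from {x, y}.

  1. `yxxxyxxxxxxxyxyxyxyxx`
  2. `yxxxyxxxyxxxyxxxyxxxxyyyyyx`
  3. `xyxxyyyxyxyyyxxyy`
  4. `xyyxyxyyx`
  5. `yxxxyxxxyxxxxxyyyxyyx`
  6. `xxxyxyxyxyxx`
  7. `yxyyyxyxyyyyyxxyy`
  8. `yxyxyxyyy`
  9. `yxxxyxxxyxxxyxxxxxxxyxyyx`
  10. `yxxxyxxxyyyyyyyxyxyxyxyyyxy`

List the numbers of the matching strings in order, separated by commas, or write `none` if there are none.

1 → match
2 → match
3 → match
4 → match
5 → match
6 → match
7 → match
8 → match
9 → match
10 → match

1, 2, 3, 4, 5, 6, 7, 8, 9, 10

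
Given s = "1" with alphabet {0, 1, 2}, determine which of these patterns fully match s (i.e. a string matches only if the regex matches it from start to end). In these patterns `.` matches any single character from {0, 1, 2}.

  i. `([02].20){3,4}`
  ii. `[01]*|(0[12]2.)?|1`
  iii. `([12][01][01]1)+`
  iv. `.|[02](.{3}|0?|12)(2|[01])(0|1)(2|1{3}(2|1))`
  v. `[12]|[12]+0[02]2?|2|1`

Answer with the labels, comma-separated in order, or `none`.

i → no match — must end with "20"
ii → match
iii → no match
iv → match
v → match

ii, iv, v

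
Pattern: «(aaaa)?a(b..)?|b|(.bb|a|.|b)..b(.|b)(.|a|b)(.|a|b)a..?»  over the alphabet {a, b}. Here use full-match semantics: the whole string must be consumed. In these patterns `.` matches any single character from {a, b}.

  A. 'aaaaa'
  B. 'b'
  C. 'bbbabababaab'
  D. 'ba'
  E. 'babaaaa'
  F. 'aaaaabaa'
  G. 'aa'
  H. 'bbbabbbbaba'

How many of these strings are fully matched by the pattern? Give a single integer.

3

A → match
B → match
C → no match
D → no match
E → no match
F → match
G → no match
H → no match
Total matched: 3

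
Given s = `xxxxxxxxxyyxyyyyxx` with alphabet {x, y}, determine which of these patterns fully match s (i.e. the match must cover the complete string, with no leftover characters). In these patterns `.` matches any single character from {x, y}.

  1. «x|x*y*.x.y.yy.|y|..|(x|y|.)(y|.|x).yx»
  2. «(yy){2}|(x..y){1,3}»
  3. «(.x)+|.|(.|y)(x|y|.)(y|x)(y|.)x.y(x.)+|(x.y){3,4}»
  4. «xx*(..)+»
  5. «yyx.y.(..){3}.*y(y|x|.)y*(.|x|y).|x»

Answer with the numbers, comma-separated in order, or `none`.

1 → no match
2 → no match
3 → no match
4 → match
5 → no match

4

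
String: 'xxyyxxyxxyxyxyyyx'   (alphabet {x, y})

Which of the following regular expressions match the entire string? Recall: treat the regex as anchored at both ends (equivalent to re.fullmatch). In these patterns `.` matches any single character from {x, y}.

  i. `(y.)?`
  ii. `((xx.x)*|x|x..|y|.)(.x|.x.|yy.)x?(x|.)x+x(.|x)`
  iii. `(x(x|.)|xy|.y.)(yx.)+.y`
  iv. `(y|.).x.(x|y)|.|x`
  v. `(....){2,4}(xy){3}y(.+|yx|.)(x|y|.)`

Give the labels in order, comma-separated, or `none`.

v

i → no match
ii → no match
iii → no match — must end with 'y'
iv → no match
v → match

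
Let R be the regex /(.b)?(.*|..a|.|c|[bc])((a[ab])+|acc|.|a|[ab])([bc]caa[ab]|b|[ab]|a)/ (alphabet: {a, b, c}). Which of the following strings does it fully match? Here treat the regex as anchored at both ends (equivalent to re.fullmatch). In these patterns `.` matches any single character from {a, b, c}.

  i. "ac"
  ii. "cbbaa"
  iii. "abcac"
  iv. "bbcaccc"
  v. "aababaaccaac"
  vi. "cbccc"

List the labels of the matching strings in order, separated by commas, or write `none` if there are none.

ii

i → no match
ii → match
iii → no match
iv → no match
v → no match
vi → no match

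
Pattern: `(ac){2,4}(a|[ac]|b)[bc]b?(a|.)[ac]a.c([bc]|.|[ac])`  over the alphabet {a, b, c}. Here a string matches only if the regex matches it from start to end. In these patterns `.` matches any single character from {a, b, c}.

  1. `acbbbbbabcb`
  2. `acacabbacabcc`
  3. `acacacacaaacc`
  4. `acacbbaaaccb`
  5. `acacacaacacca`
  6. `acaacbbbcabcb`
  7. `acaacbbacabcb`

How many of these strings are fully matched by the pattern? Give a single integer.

1. `acbbbbbabcb` → no match
2 → match
3 → no match
4. `acacbbaaaccb` → match
5 → no match
6 → no match
7 → no match
Total matched: 2

2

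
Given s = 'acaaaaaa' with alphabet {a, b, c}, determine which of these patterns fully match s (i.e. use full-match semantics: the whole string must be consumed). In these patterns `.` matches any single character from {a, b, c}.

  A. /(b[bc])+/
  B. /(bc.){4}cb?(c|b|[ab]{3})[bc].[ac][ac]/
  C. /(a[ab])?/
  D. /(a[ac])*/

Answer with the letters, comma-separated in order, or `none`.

A → no match — must start with 'b'
B → no match — must start with 'bc'
C → no match
D → match

D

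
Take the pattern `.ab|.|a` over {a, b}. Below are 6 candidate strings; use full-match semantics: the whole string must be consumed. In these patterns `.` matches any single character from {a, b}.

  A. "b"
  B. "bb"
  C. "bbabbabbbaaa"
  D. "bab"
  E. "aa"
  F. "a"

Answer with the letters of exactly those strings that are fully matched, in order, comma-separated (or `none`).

A. "b" → match
B. "bb" → no match
C. "bbabbabbbaaa" → no match
D. "bab" → match
E. "aa" → no match
F. "a" → match

A, D, F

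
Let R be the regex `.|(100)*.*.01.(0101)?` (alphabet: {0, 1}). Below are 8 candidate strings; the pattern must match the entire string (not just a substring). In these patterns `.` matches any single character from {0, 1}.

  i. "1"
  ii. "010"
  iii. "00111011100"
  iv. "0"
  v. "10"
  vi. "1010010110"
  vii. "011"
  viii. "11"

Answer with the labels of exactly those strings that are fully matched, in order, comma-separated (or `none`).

i → match
ii → no match
iii → no match
iv → match
v → no match
vi → no match
vii → no match
viii → no match

i, iv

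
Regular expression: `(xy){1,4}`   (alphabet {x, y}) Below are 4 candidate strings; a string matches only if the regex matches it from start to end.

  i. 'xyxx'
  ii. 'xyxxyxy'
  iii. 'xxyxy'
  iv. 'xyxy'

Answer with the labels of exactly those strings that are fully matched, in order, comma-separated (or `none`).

iv

i. 'xyxx' → no match — must end with 'xy'
ii. 'xyxxyxy' → no match
iii. 'xxyxy' → no match — must start with 'xy'
iv. 'xyxy' → match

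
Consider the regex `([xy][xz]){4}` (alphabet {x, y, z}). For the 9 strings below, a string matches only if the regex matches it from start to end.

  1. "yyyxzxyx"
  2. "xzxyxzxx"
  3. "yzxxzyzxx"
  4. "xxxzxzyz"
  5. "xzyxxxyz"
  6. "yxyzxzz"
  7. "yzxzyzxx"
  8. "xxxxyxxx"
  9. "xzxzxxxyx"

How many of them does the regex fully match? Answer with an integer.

4

1. "yyyxzxyx" → no match
2. "xzxyxzxx" → no match
3. "yzxxzyzxx" → no match
4. "xxxzxzyz" → match
5. "xzyxxxyz" → match
6. "yxyzxzz" → no match
7. "yzxzyzxx" → match
8. "xxxxyxxx" → match
9. "xzxzxxxyx" → no match
Total matched: 4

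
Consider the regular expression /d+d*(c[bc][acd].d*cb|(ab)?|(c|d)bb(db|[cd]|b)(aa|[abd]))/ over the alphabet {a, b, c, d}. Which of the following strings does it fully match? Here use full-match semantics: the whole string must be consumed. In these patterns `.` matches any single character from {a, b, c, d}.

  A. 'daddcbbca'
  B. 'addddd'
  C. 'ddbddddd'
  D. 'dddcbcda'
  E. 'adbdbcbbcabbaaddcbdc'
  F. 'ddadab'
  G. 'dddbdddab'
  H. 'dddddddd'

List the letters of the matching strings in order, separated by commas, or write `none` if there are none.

A → no match
B → no match — must start with 'd'
C → no match
D → no match
E → no match — must start with 'd'
F → no match
G → no match
H → match

H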